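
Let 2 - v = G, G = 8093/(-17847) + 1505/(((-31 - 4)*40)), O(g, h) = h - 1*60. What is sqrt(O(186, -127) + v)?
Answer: I*sqrt(2597267147970)/118980 ≈ 13.545*I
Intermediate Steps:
O(g, h) = -60 + h (O(g, h) = h - 60 = -60 + h)
G = -1091141/713880 (G = 8093*(-1/17847) + 1505/((-35*40)) = -8093/17847 + 1505/(-1400) = -8093/17847 + 1505*(-1/1400) = -8093/17847 - 43/40 = -1091141/713880 ≈ -1.5285)
v = 2518901/713880 (v = 2 - 1*(-1091141/713880) = 2 + 1091141/713880 = 2518901/713880 ≈ 3.5285)
sqrt(O(186, -127) + v) = sqrt((-60 - 127) + 2518901/713880) = sqrt(-187 + 2518901/713880) = sqrt(-130976659/713880) = I*sqrt(2597267147970)/118980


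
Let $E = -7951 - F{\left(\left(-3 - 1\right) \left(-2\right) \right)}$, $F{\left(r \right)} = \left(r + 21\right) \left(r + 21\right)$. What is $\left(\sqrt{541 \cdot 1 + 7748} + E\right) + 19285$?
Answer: $10493 + 3 \sqrt{921} \approx 10584.0$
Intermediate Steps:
$F{\left(r \right)} = \left(21 + r\right)^{2}$ ($F{\left(r \right)} = \left(21 + r\right) \left(21 + r\right) = \left(21 + r\right)^{2}$)
$E = -8792$ ($E = -7951 - \left(21 + \left(-3 - 1\right) \left(-2\right)\right)^{2} = -7951 - \left(21 - -8\right)^{2} = -7951 - \left(21 + 8\right)^{2} = -7951 - 29^{2} = -7951 - 841 = -8792$)
$\left(\sqrt{541 \cdot 1 + 7748} + E\right) + 19285 = \left(\sqrt{541 \cdot 1 + 7748} - 8792\right) + 19285 = \left(\sqrt{541 + 7748} - 8792\right) + 19285 = \left(\sqrt{8289} - 8792\right) + 19285 = \left(3 \sqrt{921} - 8792\right) + 19285 = \left(-8792 + 3 \sqrt{921}\right) + 19285 = 10493 + 3 \sqrt{921}$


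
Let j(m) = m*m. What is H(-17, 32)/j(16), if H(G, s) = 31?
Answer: 31/256 ≈ 0.12109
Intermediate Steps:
j(m) = m²
H(-17, 32)/j(16) = 31/(16²) = 31/256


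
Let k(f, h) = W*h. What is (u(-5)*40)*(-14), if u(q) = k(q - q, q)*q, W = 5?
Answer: -70000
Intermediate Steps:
k(f, h) = 5*h
u(q) = 5*q² (u(q) = (5*q)*q = 5*q²)
(u(-5)*40)*(-14) = ((5*(-5)²)*40)*(-14) = ((5*25)*40)*(-14) = (125*40)*(-14) = 5000*(-14) = -70000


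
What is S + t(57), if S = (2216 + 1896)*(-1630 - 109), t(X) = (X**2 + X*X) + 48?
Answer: -7144222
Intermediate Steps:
t(X) = 48 + 2*X**2 (t(X) = (X**2 + X**2) + 48 = 2*X**2 + 48 = 48 + 2*X**2)
S = -7150768 (S = 4112*(-1739) = -7150768)
S + t(57) = -7150768 + (48 + 2*57**2) = -7150768 + (48 + 2*3249) = -7150768 + (48 + 6498) = -7150768 + 6546 = -7144222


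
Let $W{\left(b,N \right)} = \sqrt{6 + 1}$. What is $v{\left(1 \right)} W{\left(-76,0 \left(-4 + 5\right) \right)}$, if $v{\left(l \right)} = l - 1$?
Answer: $0$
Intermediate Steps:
$W{\left(b,N \right)} = \sqrt{7}$
$v{\left(l \right)} = -1 + l$
$v{\left(1 \right)} W{\left(-76,0 \left(-4 + 5\right) \right)} = \left(-1 + 1\right) \sqrt{7} = 0 \sqrt{7} = 0$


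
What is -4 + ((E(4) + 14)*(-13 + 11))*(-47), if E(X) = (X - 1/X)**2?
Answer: 21071/8 ≈ 2633.9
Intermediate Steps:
-4 + ((E(4) + 14)*(-13 + 11))*(-47) = -4 + (((-1 + 4**2)**2/4**2 + 14)*(-13 + 11))*(-47) = -4 + (((-1 + 16)**2/16 + 14)*(-2))*(-47) = -4 + (((1/16)*15**2 + 14)*(-2))*(-47) = -4 + (((1/16)*225 + 14)*(-2))*(-47) = -4 + ((225/16 + 14)*(-2))*(-47) = -4 + ((449/16)*(-2))*(-47) = -4 - 449/8*(-47) = -4 + 21103/8 = 21071/8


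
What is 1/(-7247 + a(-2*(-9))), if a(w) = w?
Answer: -1/7229 ≈ -0.00013833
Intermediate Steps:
1/(-7247 + a(-2*(-9))) = 1/(-7247 - 2*(-9)) = 1/(-7247 + 18) = 1/(-7229) = -1/7229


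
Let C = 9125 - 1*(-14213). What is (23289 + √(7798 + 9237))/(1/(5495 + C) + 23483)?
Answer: 671491737/677085340 + 28833*√17035/677085340 ≈ 0.99730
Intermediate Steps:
C = 23338 (C = 9125 + 14213 = 23338)
(23289 + √(7798 + 9237))/(1/(5495 + C) + 23483) = (23289 + √(7798 + 9237))/(1/(5495 + 23338) + 23483) = (23289 + √17035)/(1/28833 + 23483) = (23289 + √17035)/(677085340/28833) = (23289 + √17035)*(28833/677085340) = 671491737/677085340 + 28833*√17035/677085340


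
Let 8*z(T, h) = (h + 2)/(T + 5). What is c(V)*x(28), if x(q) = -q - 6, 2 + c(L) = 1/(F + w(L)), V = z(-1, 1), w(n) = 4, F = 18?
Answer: 731/11 ≈ 66.455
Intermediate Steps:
z(T, h) = (2 + h)/(8*(5 + T)) (z(T, h) = ((h + 2)/(T + 5))/8 = ((2 + h)/(5 + T))/8 = (2 + h)/(8*(5 + T)))
V = 3/32 (V = (2 + 1)/(8*(5 - 1)) = (⅛)*3/4 = (⅛)*(¼)*3 = 3/32 ≈ 0.093750)
c(L) = -43/22 (c(L) = -2 + 1/(18 + 4) = -2 + 1/22 = -43/22)
x(q) = -6 - q
c(V)*x(28) = -43*(-6 - 1*28)/22 = -43*(-6 - 28)/22 = -43/22*(-34) = 731/11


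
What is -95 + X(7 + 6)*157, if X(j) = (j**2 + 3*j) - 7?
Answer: 31462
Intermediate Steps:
X(j) = -7 + j**2 + 3*j
-95 + X(7 + 6)*157 = -95 + (-7 + (7 + 6)**2 + 3*(7 + 6))*157 = -95 + (-7 + 13**2 + 3*13)*157 = -95 + (-7 + 169 + 39)*157 = -95 + 201*157 = -95 + 31557 = 31462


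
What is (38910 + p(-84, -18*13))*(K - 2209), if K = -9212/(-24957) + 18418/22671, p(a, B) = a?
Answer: -12739905126510/148621 ≈ -8.5721e+7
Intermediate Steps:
K = 1580386/1337589 (K = -9212*(-1/24957) + 18418*(1/22671) = 196/531 + 18418/22671 = 1580386/1337589 ≈ 1.1815)
(38910 + p(-84, -18*13))*(K - 2209) = (38910 - 84)*(1580386/1337589 - 2209) = 38826*(-2953153715/1337589) = -12739905126510/148621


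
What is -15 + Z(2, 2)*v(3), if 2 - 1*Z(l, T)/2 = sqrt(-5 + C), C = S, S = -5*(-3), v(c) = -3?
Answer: -27 + 6*sqrt(10) ≈ -8.0263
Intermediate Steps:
S = 15
C = 15
Z(l, T) = 4 - 2*sqrt(10) (Z(l, T) = 4 - 2*sqrt(-5 + 15) = 4 - 2*sqrt(10))
-15 + Z(2, 2)*v(3) = -15 + (4 - 2*sqrt(10))*(-3) = -15 + (-12 + 6*sqrt(10)) = -27 + 6*sqrt(10)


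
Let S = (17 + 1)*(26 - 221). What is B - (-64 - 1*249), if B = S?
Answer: -3197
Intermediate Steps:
S = -3510 (S = 18*(-195) = -3510)
B = -3510
B - (-64 - 1*249) = -3510 - (-64 - 1*249) = -3510 - (-64 - 249) = -3510 - 1*(-313) = -3510 + 313 = -3197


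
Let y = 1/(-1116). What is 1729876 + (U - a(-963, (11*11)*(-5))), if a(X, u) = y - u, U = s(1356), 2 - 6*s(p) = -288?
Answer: 1929920377/1116 ≈ 1.7293e+6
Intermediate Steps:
s(p) = 145/3 (s(p) = ⅓ - ⅙*(-288) = ⅓ + 48 = 145/3)
U = 145/3 ≈ 48.333
y = -1/1116 ≈ -0.00089606
a(X, u) = -1/1116 - u
1729876 + (U - a(-963, (11*11)*(-5))) = 1729876 + (145/3 - (-1/1116 - 11*11*(-5))) = 1729876 + (145/3 - (-1/1116 - 121*(-5))) = 1729876 + (145/3 - (-1/1116 - 1*(-605))) = 1729876 + (145/3 - (-1/1116 + 605)) = 1729876 + (145/3 - 1*675179/1116) = 1729876 + (145/3 - 675179/1116) = 1729876 - 621239/1116 = 1929920377/1116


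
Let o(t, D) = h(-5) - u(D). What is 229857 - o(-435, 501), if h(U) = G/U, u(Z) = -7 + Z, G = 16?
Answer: 1151771/5 ≈ 2.3035e+5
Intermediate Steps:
h(U) = 16/U
o(t, D) = 19/5 - D (o(t, D) = 16/(-5) - (-7 + D) = 16*(-1/5) + (7 - D) = -16/5 + (7 - D) = 19/5 - D)
229857 - o(-435, 501) = 229857 - (19/5 - 1*501) = 229857 - (19/5 - 501) = 229857 - 1*(-2486/5) = 229857 + 2486/5 = 1151771/5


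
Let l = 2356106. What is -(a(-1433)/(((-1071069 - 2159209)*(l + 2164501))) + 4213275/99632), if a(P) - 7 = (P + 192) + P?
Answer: -112684405170642439/2664666478194032 ≈ -42.288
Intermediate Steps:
a(P) = 199 + 2*P (a(P) = 7 + ((P + 192) + P) = 7 + ((192 + P) + P) = 7 + (192 + 2*P) = 199 + 2*P)
-(a(-1433)/(((-1071069 - 2159209)*(l + 2164501))) + 4213275/99632) = -((199 + 2*(-1433))/(((-1071069 - 2159209)*(2356106 + 2164501))) + 4213275/99632) = -((199 - 2866)/((-3230278*4520607)) + 4213275*(1/99632)) = -(-2667/(-14602817338746) + 4213275/99632) = -(-2667*(-1/14602817338746) + 4213275/99632) = -(127/695372254226 + 4213275/99632) = -1*112684405170642439/2664666478194032 = -112684405170642439/2664666478194032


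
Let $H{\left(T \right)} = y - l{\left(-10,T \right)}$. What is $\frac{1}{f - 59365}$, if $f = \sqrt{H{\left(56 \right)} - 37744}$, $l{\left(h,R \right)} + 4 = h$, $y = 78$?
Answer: $- \frac{59365}{3524240877} - \frac{2 i \sqrt{9413}}{3524240877} \approx -1.6845 \cdot 10^{-5} - 5.5059 \cdot 10^{-8} i$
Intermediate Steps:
$l{\left(h,R \right)} = -4 + h$
$H{\left(T \right)} = 92$ ($H{\left(T \right)} = 78 - \left(-4 - 10\right) = 78 - -14 = 78 + 14 = 92$)
$f = 2 i \sqrt{9413}$ ($f = \sqrt{92 - 37744} = \sqrt{-37652} = 2 i \sqrt{9413} \approx 194.04 i$)
$\frac{1}{f - 59365} = \frac{1}{2 i \sqrt{9413} - 59365} = \frac{1}{-59365 + 2 i \sqrt{9413}}$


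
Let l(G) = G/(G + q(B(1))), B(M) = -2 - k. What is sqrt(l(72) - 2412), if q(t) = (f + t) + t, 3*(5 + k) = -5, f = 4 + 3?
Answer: 6*I*sqrt(4703485)/265 ≈ 49.104*I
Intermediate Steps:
f = 7
k = -20/3 (k = -5 + (1/3)*(-5) = -5 - 5/3 = -20/3 ≈ -6.6667)
B(M) = 14/3 (B(M) = -2 - 1*(-20/3) = -2 + 20/3 = 14/3)
q(t) = 7 + 2*t (q(t) = (7 + t) + t = 7 + 2*t)
l(G) = G/(49/3 + G) (l(G) = G/(G + (7 + 2*(14/3))) = G/(G + (7 + 28/3)) = G/(G + 49/3) = G/(49/3 + G))
sqrt(l(72) - 2412) = sqrt(3*72/(49 + 3*72) - 2412) = sqrt(3*72/(49 + 216) - 2412) = sqrt(3*72/265 - 2412) = sqrt(3*72*(1/265) - 2412) = sqrt(216/265 - 2412) = sqrt(-638964/265) = 6*I*sqrt(4703485)/265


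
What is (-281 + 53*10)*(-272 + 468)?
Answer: 48804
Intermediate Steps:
(-281 + 53*10)*(-272 + 468) = (-281 + 530)*196 = 249*196 = 48804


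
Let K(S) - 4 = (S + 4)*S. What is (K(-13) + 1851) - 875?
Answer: 1097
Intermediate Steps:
K(S) = 4 + S*(4 + S) (K(S) = 4 + (S + 4)*S = 4 + (4 + S)*S = 4 + S*(4 + S))
(K(-13) + 1851) - 875 = ((4 + (-13)² + 4*(-13)) + 1851) - 875 = ((4 + 169 - 52) + 1851) - 875 = (121 + 1851) - 875 = 1972 - 875 = 1097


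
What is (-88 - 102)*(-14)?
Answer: 2660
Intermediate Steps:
(-88 - 102)*(-14) = -190*(-14) = 2660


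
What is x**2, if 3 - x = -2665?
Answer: 7118224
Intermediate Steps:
x = 2668 (x = 3 - 1*(-2665) = 3 + 2665 = 2668)
x**2 = 2668**2 = 7118224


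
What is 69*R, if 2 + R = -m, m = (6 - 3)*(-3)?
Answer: 483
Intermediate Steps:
m = -9 (m = 3*(-3) = -9)
R = 7 (R = -2 - 1*(-9) = -2 + 9 = 7)
69*R = 69*7 = 483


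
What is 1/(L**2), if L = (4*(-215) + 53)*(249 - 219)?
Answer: 1/586124100 ≈ 1.7061e-9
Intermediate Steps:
L = -24210 (L = (-860 + 53)*30 = -807*30 = -24210)
1/(L**2) = 1/((-24210)**2) = 1/586124100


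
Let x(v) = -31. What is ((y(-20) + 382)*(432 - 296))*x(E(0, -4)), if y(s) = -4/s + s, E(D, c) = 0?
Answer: -7635176/5 ≈ -1.5270e+6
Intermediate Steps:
y(s) = s - 4/s
((y(-20) + 382)*(432 - 296))*x(E(0, -4)) = (((-20 - 4/(-20)) + 382)*(432 - 296))*(-31) = (((-20 - 4*(-1/20)) + 382)*136)*(-31) = (((-20 + ⅕) + 382)*136)*(-31) = ((-99/5 + 382)*136)*(-31) = ((1811/5)*136)*(-31) = (246296/5)*(-31) = -7635176/5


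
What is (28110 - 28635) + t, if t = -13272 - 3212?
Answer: -17009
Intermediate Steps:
t = -16484
(28110 - 28635) + t = (28110 - 28635) - 16484 = -525 - 16484 = -17009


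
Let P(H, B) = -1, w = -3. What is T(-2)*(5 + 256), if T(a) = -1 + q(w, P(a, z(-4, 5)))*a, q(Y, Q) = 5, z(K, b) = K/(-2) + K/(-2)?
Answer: -2871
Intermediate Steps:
z(K, b) = -K (z(K, b) = K*(-½) + K*(-½) = -K/2 - K/2 = -K)
T(a) = -1 + 5*a
T(-2)*(5 + 256) = (-1 + 5*(-2))*(5 + 256) = (-1 - 10)*261 = -11*261 = -2871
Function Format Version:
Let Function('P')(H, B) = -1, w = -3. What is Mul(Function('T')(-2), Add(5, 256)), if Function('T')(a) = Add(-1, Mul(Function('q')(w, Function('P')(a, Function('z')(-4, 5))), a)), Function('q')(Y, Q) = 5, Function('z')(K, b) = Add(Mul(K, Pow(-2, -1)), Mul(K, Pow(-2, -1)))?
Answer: -2871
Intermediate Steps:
Function('z')(K, b) = Mul(-1, K) (Function('z')(K, b) = Add(Mul(K, Rational(-1, 2)), Mul(K, Rational(-1, 2))) = Add(Mul(Rational(-1, 2), K), Mul(Rational(-1, 2), K)) = Mul(-1, K))
Function('T')(a) = Add(-1, Mul(5, a))
Mul(Function('T')(-2), Add(5, 256)) = Mul(Add(-1, Mul(5, -2)), Add(5, 256)) = Mul(Add(-1, -10), 261) = Mul(-11, 261) = -2871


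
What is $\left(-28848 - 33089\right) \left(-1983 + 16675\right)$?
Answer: $-909978404$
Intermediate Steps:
$\left(-28848 - 33089\right) \left(-1983 + 16675\right) = \left(-61937\right) 14692 = -909978404$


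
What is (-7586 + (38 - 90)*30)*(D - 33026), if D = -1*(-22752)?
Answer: 93966004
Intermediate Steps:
D = 22752
(-7586 + (38 - 90)*30)*(D - 33026) = (-7586 + (38 - 90)*30)*(22752 - 33026) = (-7586 - 52*30)*(-10274) = (-7586 - 1560)*(-10274) = -9146*(-10274) = 93966004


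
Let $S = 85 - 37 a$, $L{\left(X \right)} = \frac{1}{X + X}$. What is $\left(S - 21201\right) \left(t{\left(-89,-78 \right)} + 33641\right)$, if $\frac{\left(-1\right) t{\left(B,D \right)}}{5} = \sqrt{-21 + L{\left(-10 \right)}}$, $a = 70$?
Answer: $-797493546 + 11853 i \sqrt{2105} \approx -7.9749 \cdot 10^{8} + 5.4382 \cdot 10^{5} i$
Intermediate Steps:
$L{\left(X \right)} = \frac{1}{2 X}$
$t{\left(B,D \right)} = - \frac{i \sqrt{2105}}{2}$ ($t{\left(B,D \right)} = - 5 \sqrt{-21 + \frac{1}{2 \left(-10\right)}} = - 5 \sqrt{-21 + \frac{1}{2} \left(- \frac{1}{10}\right)} = - 5 \sqrt{-21 - \frac{1}{20}} = - 5 \sqrt{- \frac{421}{20}} = - 5 \frac{i \sqrt{2105}}{10} = - \frac{i \sqrt{2105}}{2}$)
$S = -2505$ ($S = 85 - 2590 = -2505$)
$\left(S - 21201\right) \left(t{\left(-89,-78 \right)} + 33641\right) = \left(-2505 - 21201\right) \left(- \frac{i \sqrt{2105}}{2} + 33641\right) = - 23706 \left(33641 - \frac{i \sqrt{2105}}{2}\right) = -797493546 + 11853 i \sqrt{2105}$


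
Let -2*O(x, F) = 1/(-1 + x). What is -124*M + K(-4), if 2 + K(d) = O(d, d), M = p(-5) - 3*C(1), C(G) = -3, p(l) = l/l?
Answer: -12419/10 ≈ -1241.9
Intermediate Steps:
p(l) = 1
M = 10 (M = 1 - 3*(-3) = 1 + 9 = 10)
O(x, F) = -1/(2*(-1 + x))
K(d) = -2 - 1/(-2 + 2*d)
-124*M + K(-4) = -124*10 + (3 - 4*(-4))/(2*(-1 - 4)) = -1240 + (½)*(3 + 16)/(-5) = -1240 + (½)*(-⅕)*19 = -1240 - 19/10 = -12419/10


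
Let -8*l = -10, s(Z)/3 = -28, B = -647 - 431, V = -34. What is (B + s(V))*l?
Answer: -2905/2 ≈ -1452.5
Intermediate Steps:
B = -1078
s(Z) = -84 (s(Z) = 3*(-28) = -84)
l = 5/4 (l = -1/8*(-10) = 5/4 ≈ 1.2500)
(B + s(V))*l = (-1078 - 84)*(5/4) = -1162*5/4 = -2905/2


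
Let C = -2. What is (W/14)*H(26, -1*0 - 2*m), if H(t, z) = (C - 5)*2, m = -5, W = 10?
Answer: -10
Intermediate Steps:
H(t, z) = -14 (H(t, z) = (-2 - 5)*2 = -7*2 = -14)
(W/14)*H(26, -1*0 - 2*m) = (10/14)*(-14) = (10*(1/14))*(-14) = (5/7)*(-14) = -10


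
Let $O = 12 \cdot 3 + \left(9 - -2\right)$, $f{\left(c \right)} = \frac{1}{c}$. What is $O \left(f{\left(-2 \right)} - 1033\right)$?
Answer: $- \frac{97149}{2} \approx -48575.0$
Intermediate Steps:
$O = 47$ ($O = 36 + \left(9 + 2\right) = 36 + 11 = 47$)
$O \left(f{\left(-2 \right)} - 1033\right) = 47 \left(\frac{1}{-2} - 1033\right) = 47 \left(- \frac{1}{2} - 1033\right) = 47 \left(- \frac{2067}{2}\right) = - \frac{97149}{2}$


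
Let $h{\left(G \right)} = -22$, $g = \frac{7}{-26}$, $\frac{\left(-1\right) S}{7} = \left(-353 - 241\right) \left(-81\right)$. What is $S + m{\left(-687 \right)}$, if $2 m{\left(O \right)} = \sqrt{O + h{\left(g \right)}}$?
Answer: $-336798 + \frac{i \sqrt{709}}{2} \approx -3.368 \cdot 10^{5} + 13.314 i$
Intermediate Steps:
$S = -336798$ ($S = - 7 \left(-353 - 241\right) \left(-81\right) = - 7 \left(\left(-594\right) \left(-81\right)\right) = \left(-7\right) 48114 = -336798$)
$g = - \frac{7}{26}$ ($g = 7 \left(- \frac{1}{26}\right) = - \frac{7}{26} \approx -0.26923$)
$m{\left(O \right)} = \frac{\sqrt{-22 + O}}{2}$ ($m{\left(O \right)} = \frac{\sqrt{O - 22}}{2} = \frac{\sqrt{-22 + O}}{2}$)
$S + m{\left(-687 \right)} = -336798 + \frac{\sqrt{-22 - 687}}{2} = -336798 + \frac{\sqrt{-709}}{2} = -336798 + \frac{i \sqrt{709}}{2}$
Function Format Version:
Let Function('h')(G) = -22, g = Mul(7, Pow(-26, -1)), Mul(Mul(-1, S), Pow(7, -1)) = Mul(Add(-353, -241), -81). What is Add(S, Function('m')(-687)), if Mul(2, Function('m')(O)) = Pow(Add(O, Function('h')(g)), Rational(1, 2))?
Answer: Add(-336798, Mul(Rational(1, 2), I, Pow(709, Rational(1, 2)))) ≈ Add(-3.3680e+5, Mul(13.314, I))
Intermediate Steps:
S = -336798 (S = Mul(-7, Mul(Add(-353, -241), -81)) = Mul(-7, Mul(-594, -81)) = Mul(-7, 48114) = -336798)
g = Rational(-7, 26) (g = Mul(7, Rational(-1, 26)) = Rational(-7, 26) ≈ -0.26923)
Function('m')(O) = Mul(Rational(1, 2), Pow(Add(-22, O), Rational(1, 2))) (Function('m')(O) = Mul(Rational(1, 2), Pow(Add(O, -22), Rational(1, 2))) = Mul(Rational(1, 2), Pow(Add(-22, O), Rational(1, 2))))
Add(S, Function('m')(-687)) = Add(-336798, Mul(Rational(1, 2), Pow(Add(-22, -687), Rational(1, 2)))) = Add(-336798, Mul(Rational(1, 2), Pow(-709, Rational(1, 2)))) = Add(-336798, Mul(Rational(1, 2), Mul(I, Pow(709, Rational(1, 2))))) = Add(-336798, Mul(Rational(1, 2), I, Pow(709, Rational(1, 2))))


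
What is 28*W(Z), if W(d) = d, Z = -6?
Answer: -168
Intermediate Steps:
28*W(Z) = 28*(-6) = -168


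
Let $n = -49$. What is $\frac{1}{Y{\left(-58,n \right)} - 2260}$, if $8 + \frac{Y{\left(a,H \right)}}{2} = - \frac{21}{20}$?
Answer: $- \frac{10}{22781} \approx -0.00043896$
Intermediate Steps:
$Y{\left(a,H \right)} = - \frac{181}{10}$ ($Y{\left(a,H \right)} = -16 + 2 \left(- \frac{21}{20}\right) = -16 - \frac{21}{10} = - \frac{181}{10}$)
$\frac{1}{Y{\left(-58,n \right)} - 2260} = \frac{1}{- \frac{181}{10} - 2260} = \frac{1}{- \frac{22781}{10}} = - \frac{10}{22781}$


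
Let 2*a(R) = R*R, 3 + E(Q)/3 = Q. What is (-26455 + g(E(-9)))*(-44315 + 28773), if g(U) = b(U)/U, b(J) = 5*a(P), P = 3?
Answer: 1644693295/4 ≈ 4.1117e+8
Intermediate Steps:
E(Q) = -9 + 3*Q
a(R) = R²/2 (a(R) = (R*R)/2 = R²/2)
b(J) = 45/2 (b(J) = 5*((½)*3²) = 5*((½)*9) = 5*(9/2) = 45/2)
g(U) = 45/(2*U)
(-26455 + g(E(-9)))*(-44315 + 28773) = (-26455 + 45/(2*(-9 + 3*(-9))))*(-44315 + 28773) = (-26455 + 45/(2*(-9 - 27)))*(-15542) = (-26455 + (45/2)/(-36))*(-15542) = (-26455 + (45/2)*(-1/36))*(-15542) = (-26455 - 5/8)*(-15542) = -211645/8*(-15542) = 1644693295/4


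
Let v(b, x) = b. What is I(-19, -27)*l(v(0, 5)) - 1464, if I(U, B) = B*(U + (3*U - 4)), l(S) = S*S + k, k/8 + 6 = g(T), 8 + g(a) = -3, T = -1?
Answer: -295224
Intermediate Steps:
g(a) = -11 (g(a) = -8 - 3 = -11)
k = -136 (k = -48 + 8*(-11) = -48 - 88 = -136)
l(S) = -136 + S² (l(S) = S*S - 136 = S² - 136 = -136 + S²)
I(U, B) = B*(-4 + 4*U) (I(U, B) = B*(U + (-4 + 3*U)) = B*(-4 + 4*U))
I(-19, -27)*l(v(0, 5)) - 1464 = (4*(-27)*(-1 - 19))*(-136 + 0²) - 1464 = (4*(-27)*(-20))*(-136 + 0) - 1464 = 2160*(-136) - 1464 = -293760 - 1464 = -295224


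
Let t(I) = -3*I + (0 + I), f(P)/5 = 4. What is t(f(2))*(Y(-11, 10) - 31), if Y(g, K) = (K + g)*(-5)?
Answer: 1040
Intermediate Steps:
Y(g, K) = -5*K - 5*g
f(P) = 20 (f(P) = 5*4 = 20)
t(I) = -2*I (t(I) = -3*I + I = -2*I)
t(f(2))*(Y(-11, 10) - 31) = (-2*20)*((-5*10 - 5*(-11)) - 31) = -40*((-50 + 55) - 31) = -40*(5 - 31) = -40*(-26) = 1040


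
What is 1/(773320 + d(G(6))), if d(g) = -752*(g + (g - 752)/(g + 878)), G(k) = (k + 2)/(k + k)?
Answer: 1977/1529133760 ≈ 1.2929e-6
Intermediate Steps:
G(k) = (2 + k)/(2*k) (G(k) = (2 + k)/((2*k)) = (2 + k)*(1/(2*k)) = (2 + k)/(2*k))
d(g) = -752*g - 752*(-752 + g)/(878 + g) (d(g) = -752*(g + (-752 + g)/(878 + g)) = -752*g - 752*(-752 + g)/(878 + g))
1/(773320 + d(G(6))) = 1/(773320 + 752*(752 - ((½)*(2 + 6)/6)² - 879*(2 + 6)/(2*6))/(878 + (½)*(2 + 6)/6)) = 1/(773320 + 752*(752 - ((½)*(⅙)*8)² - 879*8/(2*6))/(878 + (½)*(⅙)*8)) = 1/(773320 + 752*(752 - (⅔)² - 879*⅔)/(878 + ⅔)) = 1/(773320 + 752*(752 - 1*4/9 - 586)/(2636/3)) = 1/(773320 + 752*(3/2636)*(752 - 4/9 - 586)) = 1/(773320 + 752*(3/2636)*(1490/9)) = 1/(773320 + 280120/1977) = 1/(1529133760/1977) = 1977/1529133760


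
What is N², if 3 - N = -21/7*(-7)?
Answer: 324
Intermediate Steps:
N = -18 (N = 3 - (-21/7)*(-7) = 3 - (-21*⅐)*(-7) = 3 - (-3)*(-7) = 3 - 1*21 = 3 - 21 = -18)
N² = (-18)² = 324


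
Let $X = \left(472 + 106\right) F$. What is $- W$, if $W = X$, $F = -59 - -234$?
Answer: $-101150$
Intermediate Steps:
$F = 175$ ($F = -59 + 234 = 175$)
$X = 101150$ ($X = \left(472 + 106\right) 175 = 578 \cdot 175 = 101150$)
$W = 101150$
$- W = \left(-1\right) 101150 = -101150$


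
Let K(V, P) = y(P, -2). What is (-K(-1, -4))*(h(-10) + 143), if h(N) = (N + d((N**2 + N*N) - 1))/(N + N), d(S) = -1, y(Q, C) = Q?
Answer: 2871/5 ≈ 574.20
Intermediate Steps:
K(V, P) = P
h(N) = (-1 + N)/(2*N) (h(N) = (N - 1)/(N + N) = (-1 + N)/((2*N)) = (-1 + N)*(1/(2*N)) = (-1 + N)/(2*N))
(-K(-1, -4))*(h(-10) + 143) = (-1*(-4))*((1/2)*(-1 - 10)/(-10) + 143) = 4*((1/2)*(-1/10)*(-11) + 143) = 4*(11/20 + 143) = 4*(2871/20) = 2871/5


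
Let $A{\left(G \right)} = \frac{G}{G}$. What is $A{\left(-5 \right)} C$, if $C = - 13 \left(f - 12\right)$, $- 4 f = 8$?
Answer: $182$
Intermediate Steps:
$f = -2$ ($f = \left(- \frac{1}{4}\right) 8 = -2$)
$A{\left(G \right)} = 1$
$C = 182$ ($C = - 13 \left(-2 - 12\right) = \left(-13\right) \left(-14\right) = 182$)
$A{\left(-5 \right)} C = 1 \cdot 182 = 182$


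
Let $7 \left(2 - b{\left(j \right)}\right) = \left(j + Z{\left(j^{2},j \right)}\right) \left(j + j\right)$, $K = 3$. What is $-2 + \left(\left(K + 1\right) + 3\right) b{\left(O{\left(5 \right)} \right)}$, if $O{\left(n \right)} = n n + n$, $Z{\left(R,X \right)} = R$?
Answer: $-55788$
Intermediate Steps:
$O{\left(n \right)} = n + n^{2}$ ($O{\left(n \right)} = n^{2} + n = n + n^{2}$)
$b{\left(j \right)} = 2 - \frac{2 j \left(j + j^{2}\right)}{7}$ ($b{\left(j \right)} = 2 - \frac{\left(j + j^{2}\right) \left(j + j\right)}{7} = 2 - \frac{\left(j + j^{2}\right) 2 j}{7} = 2 - \frac{2 j \left(j + j^{2}\right)}{7}$)
$-2 + \left(\left(K + 1\right) + 3\right) b{\left(O{\left(5 \right)} \right)} = -2 + \left(\left(3 + 1\right) + 3\right) \left(2 - \frac{2 \left(5 \left(1 + 5\right)\right)^{2}}{7} - \frac{2 \left(5 \left(1 + 5\right)\right)^{3}}{7}\right) = -2 + \left(4 + 3\right) \left(2 - \frac{2 \left(5 \cdot 6\right)^{2}}{7} - \frac{2 \left(5 \cdot 6\right)^{3}}{7}\right) = -2 + 7 \left(2 - \frac{2 \cdot 30^{2}}{7} - \frac{2 \cdot 30^{3}}{7}\right) = -2 + 7 \left(2 - \frac{1800}{7} - \frac{54000}{7}\right) = -2 + 7 \left(- \frac{55786}{7}\right) = -2 - 55786 = -55788$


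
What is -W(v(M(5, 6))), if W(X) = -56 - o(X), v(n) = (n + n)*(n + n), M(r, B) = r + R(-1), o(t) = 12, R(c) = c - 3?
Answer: 68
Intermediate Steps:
R(c) = -3 + c
M(r, B) = -4 + r (M(r, B) = r + (-3 - 1) = r - 4 = -4 + r)
v(n) = 4*n² (v(n) = (2*n)*(2*n) = 4*n²)
W(X) = -68 (W(X) = -56 - 1*12 = -56 - 12 = -68)
-W(v(M(5, 6))) = -1*(-68) = 68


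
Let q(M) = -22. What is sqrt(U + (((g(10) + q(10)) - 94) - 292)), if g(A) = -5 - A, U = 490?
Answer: sqrt(67) ≈ 8.1853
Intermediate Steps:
sqrt(U + (((g(10) + q(10)) - 94) - 292)) = sqrt(490 + ((((-5 - 1*10) - 22) - 94) - 292)) = sqrt(490 + ((((-5 - 10) - 22) - 94) - 292)) = sqrt(490 + (((-15 - 22) - 94) - 292)) = sqrt(490 + ((-37 - 94) - 292)) = sqrt(490 + (-131 - 292)) = sqrt(490 - 423) = sqrt(67)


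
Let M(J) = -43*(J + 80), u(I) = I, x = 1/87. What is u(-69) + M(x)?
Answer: -305326/87 ≈ -3509.5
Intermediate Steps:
x = 1/87 ≈ 0.011494
M(J) = -3440 - 43*J (M(J) = -43*(80 + J) = -3440 - 43*J)
u(-69) + M(x) = -69 + (-3440 - 43*1/87) = -69 + (-3440 - 43/87) = -69 - 299323/87 = -305326/87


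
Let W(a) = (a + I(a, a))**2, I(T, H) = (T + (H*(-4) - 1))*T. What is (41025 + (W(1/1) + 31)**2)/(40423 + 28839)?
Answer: 42625/69262 ≈ 0.61542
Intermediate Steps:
I(T, H) = T*(-1 + T - 4*H) (I(T, H) = (T + (-4*H - 1))*T = (T + (-1 - 4*H))*T = (-1 + T - 4*H)*T = T*(-1 + T - 4*H))
W(a) = (a + a*(-1 - 3*a))**2 (W(a) = (a + a*(-1 + a - 4*a))**2 = (a + a*(-1 - 3*a))**2)
(41025 + (W(1/1) + 31)**2)/(40423 + 28839) = (41025 + (9*(1/1)**4 + 31)**2)/(40423 + 28839) = (41025 + (9*1**4 + 31)**2)/69262 = (41025 + (9*1 + 31)**2)*(1/69262) = (41025 + (9 + 31)**2)*(1/69262) = (41025 + 40**2)*(1/69262) = (41025 + 1600)*(1/69262) = 42625*(1/69262) = 42625/69262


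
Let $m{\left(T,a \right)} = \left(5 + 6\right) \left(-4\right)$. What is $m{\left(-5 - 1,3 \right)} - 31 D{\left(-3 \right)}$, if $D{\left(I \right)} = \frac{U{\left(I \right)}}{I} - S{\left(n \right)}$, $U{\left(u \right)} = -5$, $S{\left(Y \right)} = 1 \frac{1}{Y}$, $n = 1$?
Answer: $- \frac{194}{3} \approx -64.667$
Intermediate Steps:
$S{\left(Y \right)} = \frac{1}{Y}$
$m{\left(T,a \right)} = -44$ ($m{\left(T,a \right)} = 11 \left(-4\right) = -44$)
$D{\left(I \right)} = -1 - \frac{5}{I}$ ($D{\left(I \right)} = - \frac{5}{I} - 1^{-1} = - \frac{5}{I} - 1 = -1 - \frac{5}{I}$)
$m{\left(-5 - 1,3 \right)} - 31 D{\left(-3 \right)} = -44 - 31 \frac{-5 - -3}{-3} = -44 - 31 \left(- \frac{-5 + 3}{3}\right) = -44 - 31 \left(\left(- \frac{1}{3}\right) \left(-2\right)\right) = -44 - \frac{62}{3} = - \frac{194}{3}$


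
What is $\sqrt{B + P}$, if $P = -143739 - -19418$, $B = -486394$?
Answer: $i \sqrt{610715} \approx 781.48 i$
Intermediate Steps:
$P = -124321$ ($P = -143739 + 19418 = -124321$)
$\sqrt{B + P} = \sqrt{-486394 - 124321} = \sqrt{-610715} = i \sqrt{610715}$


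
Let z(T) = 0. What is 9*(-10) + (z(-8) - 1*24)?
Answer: -114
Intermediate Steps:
9*(-10) + (z(-8) - 1*24) = 9*(-10) + (0 - 1*24) = -90 + (0 - 24) = -90 - 24 = -114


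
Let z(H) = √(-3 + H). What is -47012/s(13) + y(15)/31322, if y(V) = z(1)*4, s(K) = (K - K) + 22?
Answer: -23506/11 + 2*I*√2/15661 ≈ -2136.9 + 0.0001806*I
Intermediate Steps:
s(K) = 22 (s(K) = 0 + 22 = 22)
y(V) = 4*I*√2 (y(V) = √(-3 + 1)*4 = √(-2)*4 = (I*√2)*4 = 4*I*√2)
-47012/s(13) + y(15)/31322 = -47012/22 + (4*I*√2)/31322 = -47012*1/22 + (4*I*√2)*(1/31322) = -23506/11 + 2*I*√2/15661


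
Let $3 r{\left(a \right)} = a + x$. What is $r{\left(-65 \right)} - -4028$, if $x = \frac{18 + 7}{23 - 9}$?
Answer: $\frac{56097}{14} \approx 4006.9$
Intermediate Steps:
$x = \frac{25}{14} \approx 1.7857$
$r{\left(a \right)} = \frac{25}{42} + \frac{a}{3}$ ($r{\left(a \right)} = \frac{a + \frac{25}{14}}{3} = \frac{\frac{25}{14} + a}{3} = \frac{25}{42} + \frac{a}{3}$)
$r{\left(-65 \right)} - -4028 = \left(\frac{25}{42} + \frac{1}{3} \left(-65\right)\right) - -4028 = \left(\frac{25}{42} - \frac{65}{3}\right) + 4028 = - \frac{295}{14} + 4028 = \frac{56097}{14}$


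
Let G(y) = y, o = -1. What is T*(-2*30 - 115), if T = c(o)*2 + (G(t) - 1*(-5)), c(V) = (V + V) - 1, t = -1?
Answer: 350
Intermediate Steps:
c(V) = -1 + 2*V (c(V) = 2*V - 1 = -1 + 2*V)
T = -2 (T = (-1 + 2*(-1))*2 + (-1 - 1*(-5)) = (-1 - 2)*2 + (-1 + 5) = -3*2 + 4 = -6 + 4 = -2)
T*(-2*30 - 115) = -2*(-2*30 - 115) = -2*(-60 - 115) = -2*(-175) = 350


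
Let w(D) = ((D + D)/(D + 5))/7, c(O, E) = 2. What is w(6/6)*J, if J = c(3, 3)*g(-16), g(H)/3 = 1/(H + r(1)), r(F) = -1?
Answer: -2/119 ≈ -0.016807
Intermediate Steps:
g(H) = 3/(-1 + H) (g(H) = 3/(H - 1) = 3/(-1 + H))
w(D) = 2*D/(7*(5 + D)) (w(D) = ((2*D)/(5 + D))*(⅐) = (2*D/(5 + D))*(⅐) = 2*D/(7*(5 + D)))
J = -6/17 (J = 2*(3/(-1 - 16)) = 2*(3/(-17)) = 2*(3*(-1/17)) = 2*(-3/17) = -6/17 ≈ -0.35294)
w(6/6)*J = (2*(6/6)/(7*(5 + 6/6)))*(-6/17) = (2*(6*(⅙))/(7*(5 + 6*(⅙))))*(-6/17) = ((2/7)*1/(5 + 1))*(-6/17) = ((2/7)*1/6)*(-6/17) = ((2/7)*1*(⅙))*(-6/17) = (1/21)*(-6/17) = -2/119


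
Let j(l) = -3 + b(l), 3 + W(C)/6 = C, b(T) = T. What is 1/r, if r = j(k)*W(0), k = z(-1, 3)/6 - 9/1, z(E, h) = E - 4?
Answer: 1/231 ≈ 0.0043290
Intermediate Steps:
z(E, h) = -4 + E
k = -59/6 (k = (-4 - 1)/6 - 9/1 = -5*1/6 - 9*1 = -5/6 - 9 = -59/6 ≈ -9.8333)
W(C) = -18 + 6*C
j(l) = -3 + l
r = 231 (r = (-3 - 59/6)*(-18 + 6*0) = -77*(-18 + 0)/6 = -77/6*(-18) = 231)
1/r = 1/231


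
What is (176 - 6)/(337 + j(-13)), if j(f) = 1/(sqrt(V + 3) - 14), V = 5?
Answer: 10768140/21341537 + 340*sqrt(2)/21341537 ≈ 0.50459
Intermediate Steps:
j(f) = 1/(-14 + 2*sqrt(2)) (j(f) = 1/(sqrt(5 + 3) - 14) = 1/(sqrt(8) - 14) = 1/(2*sqrt(2) - 14) = 1/(-14 + 2*sqrt(2)))
(176 - 6)/(337 + j(-13)) = (176 - 6)/(337 + (-7/94 - sqrt(2)/94)) = 170/(31671/94 - sqrt(2)/94)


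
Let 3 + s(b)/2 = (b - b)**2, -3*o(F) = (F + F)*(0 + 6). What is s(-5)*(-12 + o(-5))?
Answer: -48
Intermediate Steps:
o(F) = -4*F (o(F) = -(F + F)*(0 + 6)/3 = -2*F*6/3 = -4*F)
s(b) = -6 (s(b) = -6 + 2*(b - b)**2 = -6 + 2*0**2 = -6 + 2*0 = -6 + 0 = -6)
s(-5)*(-12 + o(-5)) = -6*(-12 - 4*(-5)) = -6*(-12 + 20) = -6*8 = -48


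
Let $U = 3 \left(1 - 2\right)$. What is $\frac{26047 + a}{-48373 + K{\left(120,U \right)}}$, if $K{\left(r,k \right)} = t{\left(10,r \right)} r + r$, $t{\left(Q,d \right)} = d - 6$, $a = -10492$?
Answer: $- \frac{15555}{34573} \approx -0.44992$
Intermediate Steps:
$t{\left(Q,d \right)} = -6 + d$ ($t{\left(Q,d \right)} = d - 6 = -6 + d$)
$U = -3$ ($U = 3 \left(-1\right) = -3$)
$K{\left(r,k \right)} = r + r \left(-6 + r\right)$ ($K{\left(r,k \right)} = \left(-6 + r\right) r + r = r \left(-6 + r\right) + r = r + r \left(-6 + r\right)$)
$\frac{26047 + a}{-48373 + K{\left(120,U \right)}} = \frac{26047 - 10492}{-48373 + 120 \left(-5 + 120\right)} = \frac{15555}{-48373 + 120 \cdot 115} = \frac{15555}{-48373 + 13800} = \frac{15555}{-34573} = 15555 \left(- \frac{1}{34573}\right) = - \frac{15555}{34573}$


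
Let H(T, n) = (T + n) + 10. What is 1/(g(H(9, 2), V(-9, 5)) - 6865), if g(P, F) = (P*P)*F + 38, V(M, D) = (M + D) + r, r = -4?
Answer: -1/10355 ≈ -9.6572e-5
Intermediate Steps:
H(T, n) = 10 + T + n
V(M, D) = -4 + D + M (V(M, D) = (M + D) - 4 = (D + M) - 4 = -4 + D + M)
g(P, F) = 38 + F*P² (g(P, F) = P²*F + 38 = F*P² + 38 = 38 + F*P²)
1/(g(H(9, 2), V(-9, 5)) - 6865) = 1/((38 + (-4 + 5 - 9)*(10 + 9 + 2)²) - 6865) = 1/((38 - 8*21²) - 6865) = 1/((38 - 8*441) - 6865) = 1/((38 - 3528) - 6865) = 1/(-3490 - 6865) = 1/(-10355) = -1/10355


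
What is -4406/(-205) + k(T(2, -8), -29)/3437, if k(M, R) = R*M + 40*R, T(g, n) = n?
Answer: 14953182/704585 ≈ 21.223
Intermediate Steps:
k(M, R) = 40*R + M*R (k(M, R) = M*R + 40*R = 40*R + M*R)
-4406/(-205) + k(T(2, -8), -29)/3437 = -4406/(-205) - 29*(40 - 8)/3437 = -4406*(-1/205) - 29*32*(1/3437) = 4406/205 - 928*1/3437 = 4406/205 - 928/3437 = 14953182/704585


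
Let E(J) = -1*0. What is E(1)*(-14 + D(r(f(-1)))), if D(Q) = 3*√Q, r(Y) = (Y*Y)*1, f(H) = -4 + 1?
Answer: 0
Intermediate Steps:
E(J) = 0
f(H) = -3
r(Y) = Y² (r(Y) = Y²*1 = Y²)
E(1)*(-14 + D(r(f(-1)))) = 0*(-14 + 3*√((-3)²)) = 0*(-14 + 3*√9) = 0*(-14 + 3*3) = 0*(-14 + 9) = 0*(-5) = 0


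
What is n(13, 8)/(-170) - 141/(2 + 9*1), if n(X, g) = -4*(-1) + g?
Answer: -12051/935 ≈ -12.889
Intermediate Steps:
n(X, g) = 4 + g
n(13, 8)/(-170) - 141/(2 + 9*1) = (4 + 8)/(-170) - 141/(2 + 9*1) = 12*(-1/170) - 141/(2 + 9) = -6/85 - 141/11 = -12051/935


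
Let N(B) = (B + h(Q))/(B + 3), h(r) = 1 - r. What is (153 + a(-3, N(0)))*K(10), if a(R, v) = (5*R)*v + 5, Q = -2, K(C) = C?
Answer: 1430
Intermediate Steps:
N(B) = 1 (N(B) = (B + (1 - 1*(-2)))/(B + 3) = (B + (1 + 2))/(3 + B) = (B + 3)/(3 + B) = (3 + B)/(3 + B) = 1)
a(R, v) = 5 + 5*R*v (a(R, v) = 5*R*v + 5 = 5 + 5*R*v)
(153 + a(-3, N(0)))*K(10) = (153 + (5 + 5*(-3)*1))*10 = (153 + (5 - 15))*10 = (153 - 10)*10 = 143*10 = 1430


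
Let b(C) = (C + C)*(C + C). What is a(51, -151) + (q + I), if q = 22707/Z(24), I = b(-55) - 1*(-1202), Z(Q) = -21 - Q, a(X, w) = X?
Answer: 64242/5 ≈ 12848.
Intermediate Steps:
b(C) = 4*C² (b(C) = (2*C)*(2*C) = 4*C²)
I = 13302 (I = 4*(-55)² - 1*(-1202) = 4*3025 + 1202 = 12100 + 1202 = 13302)
q = -2523/5 (q = 22707/(-21 - 1*24) = 22707/(-21 - 24) = 22707/(-45) = 22707*(-1/45) = -2523/5 ≈ -504.60)
a(51, -151) + (q + I) = 51 + (-2523/5 + 13302) = 51 + 63987/5 = 64242/5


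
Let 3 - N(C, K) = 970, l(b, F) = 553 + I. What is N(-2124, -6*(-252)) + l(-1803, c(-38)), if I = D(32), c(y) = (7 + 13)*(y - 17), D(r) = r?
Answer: -382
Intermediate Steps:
c(y) = -340 + 20*y (c(y) = 20*(-17 + y) = -340 + 20*y)
I = 32
l(b, F) = 585 (l(b, F) = 553 + 32 = 585)
N(C, K) = -967 (N(C, K) = 3 - 1*970 = 3 - 970 = -967)
N(-2124, -6*(-252)) + l(-1803, c(-38)) = -967 + 585 = -382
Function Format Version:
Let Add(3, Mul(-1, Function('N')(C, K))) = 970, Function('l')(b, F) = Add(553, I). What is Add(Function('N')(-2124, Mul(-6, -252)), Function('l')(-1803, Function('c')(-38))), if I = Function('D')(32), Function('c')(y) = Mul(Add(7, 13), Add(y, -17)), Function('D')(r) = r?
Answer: -382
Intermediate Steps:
Function('c')(y) = Add(-340, Mul(20, y)) (Function('c')(y) = Mul(20, Add(-17, y)) = Add(-340, Mul(20, y)))
I = 32
Function('l')(b, F) = 585 (Function('l')(b, F) = Add(553, 32) = 585)
Function('N')(C, K) = -967 (Function('N')(C, K) = Add(3, Mul(-1, 970)) = Add(3, -970) = -967)
Add(Function('N')(-2124, Mul(-6, -252)), Function('l')(-1803, Function('c')(-38))) = Add(-967, 585) = -382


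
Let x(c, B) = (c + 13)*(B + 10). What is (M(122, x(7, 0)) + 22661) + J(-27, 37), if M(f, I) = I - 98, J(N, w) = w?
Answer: 22800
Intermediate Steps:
x(c, B) = (10 + B)*(13 + c) (x(c, B) = (13 + c)*(10 + B) = (10 + B)*(13 + c))
M(f, I) = -98 + I
(M(122, x(7, 0)) + 22661) + J(-27, 37) = ((-98 + (130 + 10*7 + 13*0 + 0*7)) + 22661) + 37 = ((-98 + (130 + 70 + 0 + 0)) + 22661) + 37 = ((-98 + 200) + 22661) + 37 = (102 + 22661) + 37 = 22763 + 37 = 22800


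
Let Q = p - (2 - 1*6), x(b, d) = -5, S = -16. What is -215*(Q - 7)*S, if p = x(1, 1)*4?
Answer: -79120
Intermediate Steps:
p = -20 (p = -5*4 = -20)
Q = -16 (Q = -20 - (2 - 1*6) = -20 - (2 - 6) = -20 - 1*(-4) = -20 + 4 = -16)
-215*(Q - 7)*S = -215*(-16 - 7)*(-16) = -(-4945)*(-16) = -215*368 = -79120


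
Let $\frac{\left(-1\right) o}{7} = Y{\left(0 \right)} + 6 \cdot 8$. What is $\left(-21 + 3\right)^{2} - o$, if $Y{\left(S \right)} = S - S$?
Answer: $660$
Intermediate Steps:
$Y{\left(S \right)} = 0$
$o = -336$ ($o = - 7 \left(0 + 6 \cdot 8\right) = - 7 \left(0 + 48\right) = \left(-7\right) 48 = -336$)
$\left(-21 + 3\right)^{2} - o = \left(-21 + 3\right)^{2} - -336 = \left(-18\right)^{2} + 336 = 324 + 336 = 660$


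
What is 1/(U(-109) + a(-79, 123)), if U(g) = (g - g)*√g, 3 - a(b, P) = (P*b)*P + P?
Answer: 1/1195071 ≈ 8.3677e-7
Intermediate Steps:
a(b, P) = 3 - P - b*P² (a(b, P) = 3 - ((P*b)*P + P) = 3 - (b*P² + P) = 3 - (P + b*P²) = 3 + (-P - b*P²) = 3 - P - b*P²)
U(g) = 0 (U(g) = 0*√g = 0)
1/(U(-109) + a(-79, 123)) = 1/(0 + (3 - 1*123 - 1*(-79)*123²)) = 1/(0 + (3 - 123 - 1*(-79)*15129)) = 1/(0 + (3 - 123 + 1195191)) = 1/(0 + 1195071) = 1/1195071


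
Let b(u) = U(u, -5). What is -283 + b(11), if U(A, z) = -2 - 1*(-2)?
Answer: -283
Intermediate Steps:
U(A, z) = 0 (U(A, z) = -2 + 2 = 0)
b(u) = 0
-283 + b(11) = -283 + 0 = -283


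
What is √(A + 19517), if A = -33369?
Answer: 2*I*√3463 ≈ 117.69*I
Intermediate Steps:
√(A + 19517) = √(-33369 + 19517) = √(-13852) = 2*I*√3463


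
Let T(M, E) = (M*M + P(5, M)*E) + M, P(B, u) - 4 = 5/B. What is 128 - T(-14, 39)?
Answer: -249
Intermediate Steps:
P(B, u) = 4 + 5/B
T(M, E) = M + M² + 5*E (T(M, E) = (M*M + (4 + 5/5)*E) + M = (M² + (4 + 5*(⅕))*E) + M = (M² + (4 + 1)*E) + M = (M² + 5*E) + M = M + M² + 5*E)
128 - T(-14, 39) = 128 - (-14 + (-14)² + 5*39) = 128 - (-14 + 196 + 195) = 128 - 1*377 = 128 - 377 = -249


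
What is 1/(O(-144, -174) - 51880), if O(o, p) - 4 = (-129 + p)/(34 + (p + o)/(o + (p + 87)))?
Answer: -908/47111185 ≈ -1.9274e-5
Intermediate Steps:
O(o, p) = 4 + (-129 + p)/(34 + (o + p)/(87 + o + p)) (O(o, p) = 4 + (-129 + p)/(34 + (p + o)/(o + (p + 87))) = 4 + (-129 + p)/(34 + (o + p)/(o + (87 + p))) = 4 + (-129 + p)/(34 + (o + p)/(87 + o + p)))
1/(O(-144, -174) - 51880) = 1/((609 + (-174)² + 11*(-144) + 98*(-174) - 144*(-174))/(2958 + 35*(-144) + 35*(-174)) - 51880) = 1/((609 + 30276 - 1584 - 17052 + 25056)/(2958 - 5040 - 6090) - 51880) = 1/(37305/(-8172) - 51880) = 1/(-1/8172*37305 - 51880) = 1/(-4145/908 - 51880) = 1/(-47111185/908) = -908/47111185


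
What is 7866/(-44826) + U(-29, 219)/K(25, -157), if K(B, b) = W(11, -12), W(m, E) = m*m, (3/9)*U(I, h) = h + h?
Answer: 9658263/903991 ≈ 10.684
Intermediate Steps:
U(I, h) = 6*h (U(I, h) = 3*(h + h) = 3*(2*h) = 6*h)
W(m, E) = m²
K(B, b) = 121 (K(B, b) = 11² = 121)
7866/(-44826) + U(-29, 219)/K(25, -157) = 7866/(-44826) + (6*219)/121 = 7866*(-1/44826) + 1314*(1/121) = -1311/7471 + 1314/121 = 9658263/903991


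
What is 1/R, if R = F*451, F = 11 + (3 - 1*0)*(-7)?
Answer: -1/4510 ≈ -0.00022173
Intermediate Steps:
F = -10 (F = 11 + (3 + 0)*(-7) = 11 + 3*(-7) = 11 - 21 = -10)
R = -4510 (R = -10*451 = -4510)
1/R = 1/(-4510) = -1/4510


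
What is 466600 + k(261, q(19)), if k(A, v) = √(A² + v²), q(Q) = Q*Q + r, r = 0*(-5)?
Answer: 466600 + √198442 ≈ 4.6705e+5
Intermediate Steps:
r = 0
q(Q) = Q² (q(Q) = Q*Q + 0 = Q² + 0 = Q²)
466600 + k(261, q(19)) = 466600 + √(261² + (19²)²) = 466600 + √(68121 + 361²) = 466600 + √(68121 + 130321) = 466600 + √198442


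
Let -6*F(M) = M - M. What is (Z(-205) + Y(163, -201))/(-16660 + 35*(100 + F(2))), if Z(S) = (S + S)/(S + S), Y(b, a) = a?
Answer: 5/329 ≈ 0.015198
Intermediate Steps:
F(M) = 0 (F(M) = -(M - M)/6 = -⅙*0 = 0)
Z(S) = 1 (Z(S) = (2*S)/((2*S)) = (2*S)*(1/(2*S)) = 1)
(Z(-205) + Y(163, -201))/(-16660 + 35*(100 + F(2))) = (1 - 201)/(-16660 + 35*(100 + 0)) = -200/(-16660 + 35*100) = -200/(-16660 + 3500) = -200/(-13160) = -200*(-1/13160) = 5/329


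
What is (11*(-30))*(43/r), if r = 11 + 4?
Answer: -946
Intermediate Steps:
r = 15
(11*(-30))*(43/r) = (11*(-30))*(43/15) = -14190/15 = -330*43/15 = -946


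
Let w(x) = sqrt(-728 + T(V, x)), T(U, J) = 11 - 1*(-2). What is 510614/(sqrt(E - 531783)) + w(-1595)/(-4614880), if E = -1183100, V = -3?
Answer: I*(-2356422336320*sqrt(1714883) - 1714883*sqrt(715))/7913979259040 ≈ -389.92*I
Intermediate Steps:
T(U, J) = 13 (T(U, J) = 11 + 2 = 13)
w(x) = I*sqrt(715) (w(x) = sqrt(-728 + 13) = sqrt(-715) = I*sqrt(715))
510614/(sqrt(E - 531783)) + w(-1595)/(-4614880) = 510614/(sqrt(-1183100 - 531783)) + (I*sqrt(715))/(-4614880) = 510614/(sqrt(-1714883)) + (I*sqrt(715))*(-1/4614880) = 510614/((I*sqrt(1714883))) - I*sqrt(715)/4614880 = 510614*(-I*sqrt(1714883)/1714883) - I*sqrt(715)/4614880 = -510614*I*sqrt(1714883)/1714883 - I*sqrt(715)/4614880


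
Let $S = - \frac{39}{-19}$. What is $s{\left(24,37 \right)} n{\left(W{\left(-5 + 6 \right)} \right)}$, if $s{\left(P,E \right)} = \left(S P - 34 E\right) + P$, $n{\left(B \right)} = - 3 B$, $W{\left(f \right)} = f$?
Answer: $\frac{67530}{19} \approx 3554.2$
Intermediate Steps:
$S = \frac{39}{19}$ ($S = \left(-39\right) \left(- \frac{1}{19}\right) = \frac{39}{19} \approx 2.0526$)
$s{\left(P,E \right)} = - 34 E + \frac{58 P}{19}$ ($s{\left(P,E \right)} = \left(\frac{39 P}{19} - 34 E\right) + P = \left(- 34 E + \frac{39 P}{19}\right) + P = - 34 E + \frac{58 P}{19}$)
$s{\left(24,37 \right)} n{\left(W{\left(-5 + 6 \right)} \right)} = \left(\left(-34\right) 37 + \frac{58}{19} \cdot 24\right) \left(- 3 \left(-5 + 6\right)\right) = \left(-1258 + \frac{1392}{19}\right) \left(\left(-3\right) 1\right) = \left(- \frac{22510}{19}\right) \left(-3\right) = \frac{67530}{19}$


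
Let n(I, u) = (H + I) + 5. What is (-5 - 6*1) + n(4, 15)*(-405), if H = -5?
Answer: -1631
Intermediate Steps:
n(I, u) = I (n(I, u) = (-5 + I) + 5 = I)
(-5 - 6*1) + n(4, 15)*(-405) = (-5 - 6*1) + 4*(-405) = (-5 - 6) - 1620 = -11 - 1620 = -1631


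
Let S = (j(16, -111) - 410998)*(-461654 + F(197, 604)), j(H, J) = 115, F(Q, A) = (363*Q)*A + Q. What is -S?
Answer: 17557518308121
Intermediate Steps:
F(Q, A) = Q + 363*A*Q (F(Q, A) = 363*A*Q + Q = Q + 363*A*Q)
S = -17557518308121 (S = (115 - 410998)*(-461654 + 197*(1 + 363*604)) = -410883*(-461654 + 197*(1 + 219252)) = -410883*(-461654 + 197*219253) = -410883*(-461654 + 43192841) = -410883*42731187 = -17557518308121)
-S = -1*(-17557518308121) = 17557518308121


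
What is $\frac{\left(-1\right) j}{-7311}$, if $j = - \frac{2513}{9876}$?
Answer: $- \frac{2513}{72203436} \approx -3.4804 \cdot 10^{-5}$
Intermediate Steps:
$j = - \frac{2513}{9876}$ ($j = \left(-2513\right) \frac{1}{9876} = - \frac{2513}{9876} \approx -0.25446$)
$\frac{\left(-1\right) j}{-7311} = \frac{\left(-1\right) \left(- \frac{2513}{9876}\right)}{-7311} = \frac{2513}{9876} \left(- \frac{1}{7311}\right) = - \frac{2513}{72203436}$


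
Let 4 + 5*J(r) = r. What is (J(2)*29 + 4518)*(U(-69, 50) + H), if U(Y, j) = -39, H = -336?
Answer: -1689900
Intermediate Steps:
J(r) = -⅘ + r/5
(J(2)*29 + 4518)*(U(-69, 50) + H) = ((-⅘ + (⅕)*2)*29 + 4518)*(-39 - 336) = ((-⅘ + ⅖)*29 + 4518)*(-375) = (-⅖*29 + 4518)*(-375) = (-58/5 + 4518)*(-375) = (22532/5)*(-375) = -1689900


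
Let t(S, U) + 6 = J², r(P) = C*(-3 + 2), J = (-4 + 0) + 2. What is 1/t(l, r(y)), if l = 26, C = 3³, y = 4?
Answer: -½ ≈ -0.50000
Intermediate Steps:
C = 27
J = -2 (J = -4 + 2 = -2)
r(P) = -27 (r(P) = 27*(-3 + 2) = 27*(-1) = -27)
t(S, U) = -2 (t(S, U) = -6 + (-2)² = -6 + 4 = -2)
1/t(l, r(y)) = 1/(-2) = -½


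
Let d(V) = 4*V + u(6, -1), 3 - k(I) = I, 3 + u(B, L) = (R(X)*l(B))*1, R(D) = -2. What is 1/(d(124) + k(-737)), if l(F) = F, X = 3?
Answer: 1/1221 ≈ 0.00081900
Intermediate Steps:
u(B, L) = -3 - 2*B (u(B, L) = -3 - 2*B*1 = -3 - 2*B)
k(I) = 3 - I
d(V) = -15 + 4*V (d(V) = 4*V + (-3 - 2*6) = 4*V + (-3 - 12) = 4*V - 15 = -15 + 4*V)
1/(d(124) + k(-737)) = 1/((-15 + 4*124) + (3 - 1*(-737))) = 1/((-15 + 496) + (3 + 737)) = 1/(481 + 740) = 1/1221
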